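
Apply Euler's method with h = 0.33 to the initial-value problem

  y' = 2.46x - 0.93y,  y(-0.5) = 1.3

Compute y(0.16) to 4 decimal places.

Euler: y_{n+1} = y_n + h·f(x_n, y_n).
x=-0.500000, y=1.300000: f=-2.439000 → y ← 1.300000 + 0.33·(-2.439000) = 0.495130
x=-0.170000, y=0.495130: f=-0.878671 → y ← 0.495130 + 0.33·(-0.878671) = 0.205169
y(0.16) ≈ 0.2052

0.2052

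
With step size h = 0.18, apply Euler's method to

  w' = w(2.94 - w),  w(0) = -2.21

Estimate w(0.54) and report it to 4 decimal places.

-32.1566

Euler: w_{n+1} = w_n + h·f(x_n, w_n).
x=0.000000, w=-2.210000: f=-11.381500 → w ← -2.210000 + 0.18·(-11.381500) = -4.258670
x=0.180000, w=-4.258670: f=-30.656760 → w ← -4.258670 + 0.18·(-30.656760) = -9.776887
x=0.360000, w=-9.776887: f=-124.331563 → w ← -9.776887 + 0.18·(-124.331563) = -32.156568
w(0.54) ≈ -32.1566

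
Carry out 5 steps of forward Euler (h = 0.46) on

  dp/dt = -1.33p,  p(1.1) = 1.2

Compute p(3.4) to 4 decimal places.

0.0106

Euler: p_{n+1} = p_n + h·f(t_n, p_n).
t=1.100000, p=1.200000: f=-1.596000 → p ← 1.200000 + 0.46·(-1.596000) = 0.465840
t=1.560000, p=0.465840: f=-0.619567 → p ← 0.465840 + 0.46·(-0.619567) = 0.180839
t=2.020000, p=0.180839: f=-0.240516 → p ← 0.180839 + 0.46·(-0.240516) = 0.070202
t=2.480000, p=0.070202: f=-0.093368 → p ← 0.070202 + 0.46·(-0.093368) = 0.027252
t=2.940000, p=0.027252: f=-0.036246 → p ← 0.027252 + 0.46·(-0.036246) = 0.010579
p(3.4) ≈ 0.0106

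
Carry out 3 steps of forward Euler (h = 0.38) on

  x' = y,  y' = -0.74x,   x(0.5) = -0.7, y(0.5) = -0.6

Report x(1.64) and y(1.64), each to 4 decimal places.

Euler on (x,y): x_{n+1} = x_n + h·x', y_{n+1} = y_n + h·y'.
0.500000: (-0.700000, -0.600000); f=(-0.600000, 0.518000) → (-0.928000, -0.403160)
0.880000: (-0.928000, -0.403160); f=(-0.403160, 0.686720) → (-1.081201, -0.142206)
1.260000: (-1.081201, -0.142206); f=(-0.142206, 0.800089) → (-1.135239, 0.161827)
(x(1.64), y(1.64)) ≈ (-1.1352, 0.1618)

-1.1352, 0.1618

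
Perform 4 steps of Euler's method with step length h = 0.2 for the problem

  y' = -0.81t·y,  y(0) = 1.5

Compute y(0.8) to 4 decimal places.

Euler: y_{n+1} = y_n + h·f(t_n, y_n).
t=0.000000, y=1.500000: f=0.000000 → y ← 1.500000 + 0.2·0.000000 = 1.500000
t=0.200000, y=1.500000: f=-0.243000 → y ← 1.500000 + 0.2·(-0.243000) = 1.451400
t=0.400000, y=1.451400: f=-0.470254 → y ← 1.451400 + 0.2·(-0.470254) = 1.357349
t=0.600000, y=1.357349: f=-0.659672 → y ← 1.357349 + 0.2·(-0.659672) = 1.225415
y(0.8) ≈ 1.2254

1.2254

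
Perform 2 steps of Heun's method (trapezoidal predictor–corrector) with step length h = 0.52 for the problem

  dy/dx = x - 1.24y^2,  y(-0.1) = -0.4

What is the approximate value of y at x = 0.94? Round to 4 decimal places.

-0.2338

Heun: k1 = f(x_n, y_n); k2 = f(x_n + h, y_n + h·k1); y_{n+1} = y_n + (h/2)·(k1 + k2).
x=-0.100000, y=-0.400000:
  k1 = f(-0.100000, -0.400000) = -0.298400
  k2 = f(0.420000, -0.555168) = 0.037818
  y ← -0.400000 + (0.52/2)·(-0.298400 + 0.037818) = -0.467751
x=0.420000, y=-0.467751:
  k1 = f(0.420000, -0.467751) = 0.148699
  k2 = f(0.940000, -0.390428) = 0.750982
  y ← -0.467751 + (0.52/2)·(0.148699 + 0.750982) = -0.233834
y(0.94) ≈ -0.2338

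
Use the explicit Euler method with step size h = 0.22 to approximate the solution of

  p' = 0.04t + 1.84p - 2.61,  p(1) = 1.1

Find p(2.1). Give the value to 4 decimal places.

-0.1978

Euler: p_{n+1} = p_n + h·f(t_n, p_n).
t=1.000000, p=1.100000: f=-0.546000 → p ← 1.100000 + 0.22·(-0.546000) = 0.979880
t=1.220000, p=0.979880: f=-0.758221 → p ← 0.979880 + 0.22·(-0.758221) = 0.813071
t=1.440000, p=0.813071: f=-1.056349 → p ← 0.813071 + 0.22·(-1.056349) = 0.580675
t=1.660000, p=0.580675: f=-1.475158 → p ← 0.580675 + 0.22·(-1.475158) = 0.256140
t=1.880000, p=0.256140: f=-2.063503 → p ← 0.256140 + 0.22·(-2.063503) = -0.197831
p(2.1) ≈ -0.1978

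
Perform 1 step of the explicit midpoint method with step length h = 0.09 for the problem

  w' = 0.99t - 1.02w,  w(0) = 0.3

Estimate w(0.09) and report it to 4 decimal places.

Midpoint: k1 = f(t_n, w_n); k2 = f(t_n + h/2, w_n + (h/2)·k1); w_{n+1} = w_n + h·k2.
t=0.000000, w=0.300000:
  k1 = f(0.000000, 0.300000) = -0.306000
  k2 = f(0.045000, 0.286230) = -0.247405
  w ← 0.300000 + 0.09·(-0.247405) = 0.277734
w(0.09) ≈ 0.2777

0.2777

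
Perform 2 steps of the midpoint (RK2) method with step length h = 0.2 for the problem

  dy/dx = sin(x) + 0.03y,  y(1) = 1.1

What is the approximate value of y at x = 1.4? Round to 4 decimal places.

Midpoint: k1 = f(x_n, y_n); k2 = f(x_n + h/2, y_n + (h/2)·k1); y_{n+1} = y_n + h·k2.
x=1.000000, y=1.100000:
  k1 = f(1.000000, 1.100000) = 0.874471
  k2 = f(1.100000, 1.187447) = 0.926831
  y ← 1.100000 + 0.2·0.926831 = 1.285366
x=1.200000, y=1.285366:
  k1 = f(1.200000, 1.285366) = 0.970600
  k2 = f(1.300000, 1.382426) = 1.005031
  y ← 1.285366 + 0.2·1.005031 = 1.486372
y(1.4) ≈ 1.4864

1.4864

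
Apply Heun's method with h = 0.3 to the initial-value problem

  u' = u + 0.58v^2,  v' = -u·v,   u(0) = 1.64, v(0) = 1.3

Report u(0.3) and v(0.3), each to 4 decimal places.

Heun on (u,v): k1 = f(x_n, state_n); k2 = f(x_n + h, state_n + h·k1); state_{n+1} = state_n + (h/2)·(k1 + k2).
0.000000: (1.640000, 1.300000)
  k1 = (2.620200, -2.132000)
  predictor → (2.426060, 0.660400)
  k2 = (2.679014, -1.602170)
  → (2.434882, 0.739874)
(u(0.3), v(0.3)) ≈ (2.4349, 0.7399)

2.4349, 0.7399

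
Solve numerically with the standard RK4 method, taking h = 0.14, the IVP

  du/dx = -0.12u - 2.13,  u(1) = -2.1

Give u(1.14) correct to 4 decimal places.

-2.3607

RK4: k1 = f(x_n, u_n); k2 = f(x_n + h/2, u_n + (h/2)·k1); k3 = f(x_n + h/2, u_n + (h/2)·k2); k4 = f(x_n + h, u_n + h·k3); u_{n+1} = u_n + (h/6)·(k1 + 2k2 + 2k3 + k4).
x=1.000000, u=-2.100000:
  k1 = f(1.000000, -2.100000) = -1.878000
  k2 = f(1.070000, -2.231460) = -1.862225
  k3 = f(1.070000, -2.230356) = -1.862357
  k4 = f(1.140000, -2.360730) = -1.846712
  u ← -2.100000 + (0.14/6)·(k1 + 2k2 + 2k3 + k4) = -2.360724
u(1.14) ≈ -2.3607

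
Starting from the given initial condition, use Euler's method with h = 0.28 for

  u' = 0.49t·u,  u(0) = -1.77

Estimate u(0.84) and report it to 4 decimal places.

Euler: u_{n+1} = u_n + h·f(t_n, u_n).
t=0.000000, u=-1.770000: f=0.000000 → u ← -1.770000 + 0.28·0.000000 = -1.770000
t=0.280000, u=-1.770000: f=-0.242844 → u ← -1.770000 + 0.28·(-0.242844) = -1.837996
t=0.560000, u=-1.837996: f=-0.504346 → u ← -1.837996 + 0.28·(-0.504346) = -1.979213
u(0.84) ≈ -1.9792

-1.9792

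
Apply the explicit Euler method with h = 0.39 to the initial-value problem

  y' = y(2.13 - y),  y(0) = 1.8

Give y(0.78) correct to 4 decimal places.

2.1096

Euler: y_{n+1} = y_n + h·f(t_n, y_n).
t=0.000000, y=1.800000: f=0.594000 → y ← 1.800000 + 0.39·0.594000 = 2.031660
t=0.390000, y=2.031660: f=0.199793 → y ← 2.031660 + 0.39·0.199793 = 2.109579
y(0.78) ≈ 2.1096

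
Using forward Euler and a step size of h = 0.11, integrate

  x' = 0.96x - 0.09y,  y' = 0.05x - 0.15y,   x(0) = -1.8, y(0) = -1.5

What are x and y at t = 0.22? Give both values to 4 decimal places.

Euler on (x,y): x_{n+1} = x_n + h·x', y_{n+1} = y_n + h·y'.
0.000000: (-1.800000, -1.500000); f=(-1.593000, 0.135000) → (-1.975230, -1.485150)
0.110000: (-1.975230, -1.485150); f=(-1.762557, 0.124011) → (-2.169111, -1.471509)
(x(0.22), y(0.22)) ≈ (-2.1691, -1.4715)

-2.1691, -1.4715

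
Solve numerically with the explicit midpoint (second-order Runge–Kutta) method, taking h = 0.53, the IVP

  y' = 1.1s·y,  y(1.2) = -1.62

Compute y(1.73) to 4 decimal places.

-3.4876

Midpoint: k1 = f(s_n, y_n); k2 = f(s_n + h/2, y_n + (h/2)·k1); y_{n+1} = y_n + h·k2.
s=1.200000, y=-1.620000:
  k1 = f(1.200000, -1.620000) = -2.138400
  k2 = f(1.465000, -2.186676) = -3.523828
  y ← -1.620000 + 0.53·(-3.523828) = -3.487629
y(1.73) ≈ -3.4876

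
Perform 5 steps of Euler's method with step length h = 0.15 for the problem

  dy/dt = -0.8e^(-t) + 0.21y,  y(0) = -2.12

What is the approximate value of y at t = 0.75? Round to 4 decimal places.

Euler: y_{n+1} = y_n + h·f(t_n, y_n).
t=0.000000, y=-2.120000: f=-1.245200 → y ← -2.120000 + 0.15·(-1.245200) = -2.306780
t=0.150000, y=-2.306780: f=-1.172990 → y ← -2.306780 + 0.15·(-1.172990) = -2.482729
t=0.300000, y=-2.482729: f=-1.114028 → y ← -2.482729 + 0.15·(-1.114028) = -2.649833
t=0.450000, y=-2.649833: f=-1.066567 → y ← -2.649833 + 0.15·(-1.066567) = -2.809818
t=0.600000, y=-2.809818: f=-1.029111 → y ← -2.809818 + 0.15·(-1.029111) = -2.964184
y(0.75) ≈ -2.9642

-2.9642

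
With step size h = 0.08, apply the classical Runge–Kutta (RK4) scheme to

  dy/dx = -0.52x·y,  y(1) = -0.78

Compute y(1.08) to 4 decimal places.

-0.7470

RK4: k1 = f(x_n, y_n); k2 = f(x_n + h/2, y_n + (h/2)·k1); k3 = f(x_n + h/2, y_n + (h/2)·k2); k4 = f(x_n + h, y_n + h·k3); y_{n+1} = y_n + (h/6)·(k1 + 2k2 + 2k3 + k4).
x=1.000000, y=-0.780000:
  k1 = f(1.000000, -0.780000) = 0.405600
  k2 = f(1.040000, -0.763776) = 0.413050
  k3 = f(1.040000, -0.763478) = 0.412889
  k4 = f(1.080000, -0.746969) = 0.419498
  y ← -0.780000 + (0.08/6)·(k1 + 2k2 + 2k3 + k4) = -0.746974
y(1.08) ≈ -0.7470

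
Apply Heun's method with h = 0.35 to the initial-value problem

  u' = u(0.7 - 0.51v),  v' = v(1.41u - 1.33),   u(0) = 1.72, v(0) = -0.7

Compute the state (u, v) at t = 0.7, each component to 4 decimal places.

Heun on (u,v): k1 = f(t_n, state_n); k2 = f(t_n + h, state_n + h·k1); state_{n+1} = state_n + (h/2)·(k1 + k2).
0.000000: (1.720000, -0.700000)
  k1 = (1.818040, -0.766640)
  predictor → (2.356314, -0.968324)
  k2 = (2.813074, -1.929291)
  → (2.530445, -1.171788)
0.350000: (2.530445, -1.171788)
  k1 = (3.283535, -2.622377)
  predictor → (3.679682, -2.089620)
  k2 = (6.497238, -8.062489)
  → (4.242080, -3.041639)
(u(0.7), v(0.7)) ≈ (4.2421, -3.0416)

4.2421, -3.0416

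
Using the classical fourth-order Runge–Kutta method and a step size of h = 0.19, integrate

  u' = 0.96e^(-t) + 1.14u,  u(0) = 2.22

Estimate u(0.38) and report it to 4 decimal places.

RK4: k1 = f(t_n, u_n); k2 = f(t_n + h/2, u_n + (h/2)·k1); k3 = f(t_n + h/2, u_n + (h/2)·k2); k4 = f(t_n + h, u_n + h·k3); u_{n+1} = u_n + (h/6)·(k1 + 2k2 + 2k3 + k4).
t=0.000000, u=2.220000:
  k1 = f(0.000000, 2.220000) = 3.490800
  k2 = f(0.095000, 2.551626) = 3.781852
  k3 = f(0.095000, 2.579276) = 3.813373
  k4 = f(0.190000, 2.944541) = 4.150657
  u ← 2.220000 + (0.19/6)·(k1 + 2k2 + 2k3 + k4) = 2.943010
t=0.190000, u=2.943010:
  k1 = f(0.190000, 2.943010) = 4.148913
  k2 = f(0.285000, 3.337157) = 4.526293
  k3 = f(0.285000, 3.373008) = 4.567163
  k4 = f(0.380000, 3.810771) = 5.000786
  u ← 2.943010 + (0.19/6)·(k1 + 2k2 + 2k3 + k4) = 3.808670
u(0.38) ≈ 3.8087

3.8087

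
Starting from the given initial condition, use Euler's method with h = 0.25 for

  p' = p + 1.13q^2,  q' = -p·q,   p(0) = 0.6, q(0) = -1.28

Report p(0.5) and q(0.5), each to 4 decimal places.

Euler on (p,q): p_{n+1} = p_n + h·p', q_{n+1} = q_n + h·q'.
0.000000: (0.600000, -1.280000); f=(2.451392, 0.768000) → (1.212848, -1.088000)
0.250000: (1.212848, -1.088000); f=(2.550479, 1.319579) → (1.850468, -0.758105)
(p(0.5), q(0.5)) ≈ (1.8505, -0.7581)

1.8505, -0.7581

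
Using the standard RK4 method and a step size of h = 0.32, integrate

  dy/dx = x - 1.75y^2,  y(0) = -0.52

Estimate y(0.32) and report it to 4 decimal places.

-0.6675

RK4: k1 = f(x_n, y_n); k2 = f(x_n + h/2, y_n + (h/2)·k1); k3 = f(x_n + h/2, y_n + (h/2)·k2); k4 = f(x_n + h, y_n + h·k3); y_{n+1} = y_n + (h/6)·(k1 + 2k2 + 2k3 + k4).
x=0.000000, y=-0.520000:
  k1 = f(0.000000, -0.520000) = -0.473200
  k2 = f(0.160000, -0.595712) = -0.461027
  k3 = f(0.160000, -0.593764) = -0.456973
  k4 = f(0.320000, -0.666231) = -0.456763
  y ← -0.520000 + (0.32/6)·(k1 + 2k2 + 2k3 + k4) = -0.667518
y(0.32) ≈ -0.6675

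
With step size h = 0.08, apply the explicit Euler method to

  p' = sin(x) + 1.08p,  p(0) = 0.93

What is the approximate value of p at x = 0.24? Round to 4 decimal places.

1.2122

Euler: p_{n+1} = p_n + h·f(x_n, p_n).
x=0.000000, p=0.930000: f=1.004400 → p ← 0.930000 + 0.08·1.004400 = 1.010352
x=0.080000, p=1.010352: f=1.171095 → p ← 1.010352 + 0.08·1.171095 = 1.104040
x=0.160000, p=1.104040: f=1.351681 → p ← 1.104040 + 0.08·1.351681 = 1.212174
p(0.24) ≈ 1.2122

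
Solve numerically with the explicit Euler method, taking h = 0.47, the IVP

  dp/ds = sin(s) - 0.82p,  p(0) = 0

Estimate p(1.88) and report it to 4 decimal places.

0.7776

Euler: p_{n+1} = p_n + h·f(s_n, p_n).
s=0.000000, p=0.000000: f=0.000000 → p ← 0.000000 + 0.47·0.000000 = 0.000000
s=0.470000, p=0.000000: f=0.452886 → p ← 0.000000 + 0.47·0.452886 = 0.212857
s=0.940000, p=0.212857: f=0.633016 → p ← 0.212857 + 0.47·0.633016 = 0.510374
s=1.410000, p=0.510374: f=0.568593 → p ← 0.510374 + 0.47·0.568593 = 0.777613
p(1.88) ≈ 0.7776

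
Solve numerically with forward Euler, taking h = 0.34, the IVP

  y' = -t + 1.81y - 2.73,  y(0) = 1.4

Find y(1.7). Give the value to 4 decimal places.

-1.7961

Euler: y_{n+1} = y_n + h·f(t_n, y_n).
t=0.000000, y=1.400000: f=-0.196000 → y ← 1.400000 + 0.34·(-0.196000) = 1.333360
t=0.340000, y=1.333360: f=-0.656618 → y ← 1.333360 + 0.34·(-0.656618) = 1.110110
t=0.680000, y=1.110110: f=-1.400701 → y ← 1.110110 + 0.34·(-1.400701) = 0.633871
t=1.020000, y=0.633871: f=-2.602693 → y ← 0.633871 + 0.34·(-2.602693) = -0.251044
t=1.360000, y=-0.251044: f=-4.544390 → y ← -0.251044 + 0.34·(-4.544390) = -1.796137
y(1.7) ≈ -1.7961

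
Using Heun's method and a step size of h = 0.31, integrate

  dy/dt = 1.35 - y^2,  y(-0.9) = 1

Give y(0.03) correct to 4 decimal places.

Heun: k1 = f(t_n, y_n); k2 = f(t_n + h, y_n + h·k1); y_{n+1} = y_n + (h/2)·(k1 + k2).
t=-0.900000, y=1.000000:
  k1 = f(-0.900000, 1.000000) = 0.350000
  k2 = f(-0.590000, 1.108500) = 0.121228
  y ← 1.000000 + (0.31/2)·(0.350000 + 0.121228) = 1.073040
t=-0.590000, y=1.073040:
  k1 = f(-0.590000, 1.073040) = 0.198585
  k2 = f(-0.280000, 1.134601) = 0.062679
  y ← 1.073040 + (0.31/2)·(0.198585 + 0.062679) = 1.113536
t=-0.280000, y=1.113536:
  k1 = f(-0.280000, 1.113536) = 0.110037
  k2 = f(0.030000, 1.147648) = 0.032905
  y ← 1.113536 + (0.31/2)·(0.110037 + 0.032905) = 1.135692
y(0.03) ≈ 1.1357

1.1357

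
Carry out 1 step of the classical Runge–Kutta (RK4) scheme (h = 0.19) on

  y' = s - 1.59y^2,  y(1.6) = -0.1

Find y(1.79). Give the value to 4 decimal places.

RK4: k1 = f(s_n, y_n); k2 = f(s_n + h/2, y_n + (h/2)·k1); k3 = f(s_n + h/2, y_n + (h/2)·k2); k4 = f(s_n + h, y_n + h·k3); y_{n+1} = y_n + (h/6)·(k1 + 2k2 + 2k3 + k4).
s=1.600000, y=-0.100000:
  k1 = f(1.600000, -0.100000) = 1.584100
  k2 = f(1.695000, 0.050489) = 1.690947
  k3 = f(1.695000, 0.060640) = 1.689153
  k4 = f(1.790000, 0.220939) = 1.712386
  y ← -0.100000 + (0.19/6)·(k1 + 2k2 + 2k3 + k4) = 0.218462
y(1.79) ≈ 0.2185

0.2185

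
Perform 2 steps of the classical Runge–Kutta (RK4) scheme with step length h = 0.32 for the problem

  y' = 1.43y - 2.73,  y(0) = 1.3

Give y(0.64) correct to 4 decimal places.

0.3884

RK4: k1 = f(x_n, y_n); k2 = f(x_n + h/2, y_n + (h/2)·k1); k3 = f(x_n + h/2, y_n + (h/2)·k2); k4 = f(x_n + h, y_n + h·k3); y_{n+1} = y_n + (h/6)·(k1 + 2k2 + 2k3 + k4).
x=0.000000, y=1.300000:
  k1 = f(0.000000, 1.300000) = -0.871000
  k2 = f(0.160000, 1.160640) = -1.070285
  k3 = f(0.160000, 1.128754) = -1.115881
  k4 = f(0.320000, 0.942918) = -1.381627
  y ← 1.300000 + (0.32/6)·(k1 + 2k2 + 2k3 + k4) = 0.946669
x=0.320000, y=0.946669:
  k1 = f(0.320000, 0.946669) = -1.376264
  k2 = f(0.480000, 0.726467) = -1.691153
  k3 = f(0.480000, 0.676084) = -1.763199
  k4 = f(0.640000, 0.382445) = -2.183104
  y ← 0.946669 + (0.32/6)·(k1 + 2k2 + 2k3 + k4) = 0.388372
y(0.64) ≈ 0.3884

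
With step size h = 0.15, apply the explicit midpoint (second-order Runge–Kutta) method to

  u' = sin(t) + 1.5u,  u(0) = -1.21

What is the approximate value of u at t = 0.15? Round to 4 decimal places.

Midpoint: k1 = f(t_n, u_n); k2 = f(t_n + h/2, u_n + (h/2)·k1); u_{n+1} = u_n + h·k2.
t=0.000000, u=-1.210000:
  k1 = f(0.000000, -1.210000) = -1.815000
  k2 = f(0.075000, -1.346125) = -1.944258
  u ← -1.210000 + 0.15·(-1.944258) = -1.501639
u(0.15) ≈ -1.5016

-1.5016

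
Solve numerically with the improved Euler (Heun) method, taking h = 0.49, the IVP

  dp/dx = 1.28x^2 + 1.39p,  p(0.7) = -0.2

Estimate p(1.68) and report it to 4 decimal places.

2.2435

Heun: k1 = f(x_n, p_n); k2 = f(x_n + h, p_n + h·k1); p_{n+1} = p_n + (h/2)·(k1 + k2).
x=0.700000, p=-0.200000:
  k1 = f(0.700000, -0.200000) = 0.349200
  k2 = f(1.190000, -0.028892) = 1.772448
  p ← -0.200000 + (0.49/2)·(0.349200 + 1.772448) = 0.319804
x=1.190000, p=0.319804:
  k1 = f(1.190000, 0.319804) = 2.257135
  k2 = f(1.680000, 1.425800) = 5.594534
  p ← 0.319804 + (0.49/2)·(2.257135 + 5.594534) = 2.243463
p(1.68) ≈ 2.2435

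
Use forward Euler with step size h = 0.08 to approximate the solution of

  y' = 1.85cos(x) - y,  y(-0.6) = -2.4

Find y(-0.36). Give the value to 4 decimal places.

-1.5134

Euler: y_{n+1} = y_n + h·f(x_n, y_n).
x=-0.600000, y=-2.400000: f=3.926871 → y ← -2.400000 + 0.08·3.926871 = -2.085850
x=-0.520000, y=-2.085850: f=3.691316 → y ← -2.085850 + 0.08·3.691316 = -1.790545
x=-0.440000, y=-1.790545: f=3.464336 → y ← -1.790545 + 0.08·3.464336 = -1.513398
y(-0.36) ≈ -1.5134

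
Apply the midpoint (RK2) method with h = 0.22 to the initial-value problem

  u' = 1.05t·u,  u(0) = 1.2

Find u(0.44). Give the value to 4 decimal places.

1.3267

Midpoint: k1 = f(t_n, u_n); k2 = f(t_n + h/2, u_n + (h/2)·k1); u_{n+1} = u_n + h·k2.
t=0.000000, u=1.200000:
  k1 = f(0.000000, 1.200000) = 0.000000
  k2 = f(0.110000, 1.200000) = 0.138600
  u ← 1.200000 + 0.22·0.138600 = 1.230492
t=0.220000, u=1.230492:
  k1 = f(0.220000, 1.230492) = 0.284244
  k2 = f(0.330000, 1.261759) = 0.437199
  u ← 1.230492 + 0.22·0.437199 = 1.326676
u(0.44) ≈ 1.3267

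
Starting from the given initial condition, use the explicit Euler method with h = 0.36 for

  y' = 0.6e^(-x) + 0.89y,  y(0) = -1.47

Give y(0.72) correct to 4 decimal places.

Euler: y_{n+1} = y_n + h·f(x_n, y_n).
x=0.000000, y=-1.470000: f=-0.708300 → y ← -1.470000 + 0.36·(-0.708300) = -1.724988
x=0.360000, y=-1.724988: f=-1.116634 → y ← -1.724988 + 0.36·(-1.116634) = -2.126976
y(0.72) ≈ -2.1270

-2.1270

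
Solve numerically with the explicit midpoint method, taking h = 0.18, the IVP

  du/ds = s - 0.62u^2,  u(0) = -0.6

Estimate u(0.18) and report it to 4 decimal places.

Midpoint: k1 = f(s_n, u_n); k2 = f(s_n + h/2, u_n + (h/2)·k1); u_{n+1} = u_n + h·k2.
s=0.000000, u=-0.600000:
  k1 = f(0.000000, -0.600000) = -0.223200
  k2 = f(0.090000, -0.620088) = -0.148396
  u ← -0.600000 + 0.18·(-0.148396) = -0.626711
u(0.18) ≈ -0.6267

-0.6267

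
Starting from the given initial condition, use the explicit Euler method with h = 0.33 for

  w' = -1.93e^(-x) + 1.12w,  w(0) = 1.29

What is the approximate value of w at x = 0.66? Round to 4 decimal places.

Euler: w_{n+1} = w_n + h·f(x_n, w_n).
x=0.000000, w=1.290000: f=-0.485200 → w ← 1.290000 + 0.33·(-0.485200) = 1.129884
x=0.330000, w=1.129884: f=-0.122053 → w ← 1.129884 + 0.33·(-0.122053) = 1.089607
w(0.66) ≈ 1.0896

1.0896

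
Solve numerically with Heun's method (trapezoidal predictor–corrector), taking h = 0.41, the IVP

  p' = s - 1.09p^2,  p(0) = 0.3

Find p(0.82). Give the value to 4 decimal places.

0.5260

Heun: k1 = f(s_n, p_n); k2 = f(s_n + h, p_n + h·k1); p_{n+1} = p_n + (h/2)·(k1 + k2).
s=0.000000, p=0.300000:
  k1 = f(0.000000, 0.300000) = -0.098100
  k2 = f(0.410000, 0.259779) = 0.336441
  p ← 0.300000 + (0.41/2)·(-0.098100 + 0.336441) = 0.348860
s=0.410000, p=0.348860:
  k1 = f(0.410000, 0.348860) = 0.277343
  k2 = f(0.820000, 0.462571) = 0.586771
  p ← 0.348860 + (0.41/2)·(0.277343 + 0.586771) = 0.526003
p(0.82) ≈ 0.5260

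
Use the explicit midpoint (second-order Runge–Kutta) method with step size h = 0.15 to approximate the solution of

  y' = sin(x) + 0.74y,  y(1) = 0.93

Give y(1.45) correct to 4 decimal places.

1.7914

Midpoint: k1 = f(x_n, y_n); k2 = f(x_n + h/2, y_n + (h/2)·k1); y_{n+1} = y_n + h·k2.
x=1.000000, y=0.930000:
  k1 = f(1.000000, 0.930000) = 1.529671
  k2 = f(1.075000, 1.044725) = 1.652687
  y ← 0.930000 + 0.15·1.652687 = 1.177903
x=1.150000, y=1.177903:
  k1 = f(1.150000, 1.177903) = 1.784412
  k2 = f(1.225000, 1.311734) = 1.911489
  y ← 1.177903 + 0.15·1.911489 = 1.464626
x=1.300000, y=1.464626:
  k1 = f(1.300000, 1.464626) = 2.047382
  k2 = f(1.375000, 1.618180) = 2.178346
  y ← 1.464626 + 0.15·2.178346 = 1.791378
y(1.45) ≈ 1.7914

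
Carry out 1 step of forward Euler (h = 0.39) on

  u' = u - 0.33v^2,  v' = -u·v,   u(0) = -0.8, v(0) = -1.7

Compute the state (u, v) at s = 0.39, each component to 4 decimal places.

Euler on (u,v): u_{n+1} = u_n + h·u', v_{n+1} = v_n + h·v'.
0.000000: (-0.800000, -1.700000); f=(-1.753700, -1.360000) → (-1.483943, -2.230400)
(u(0.39), v(0.39)) ≈ (-1.4839, -2.2304)

-1.4839, -2.2304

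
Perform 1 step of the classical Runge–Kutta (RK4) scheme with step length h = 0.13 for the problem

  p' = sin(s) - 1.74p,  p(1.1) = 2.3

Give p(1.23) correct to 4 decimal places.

RK4: k1 = f(s_n, p_n); k2 = f(s_n + h/2, p_n + (h/2)·k1); k3 = f(s_n + h/2, p_n + (h/2)·k2); k4 = f(s_n + h, p_n + h·k3); p_{n+1} = p_n + (h/6)·(k1 + 2k2 + 2k3 + k4).
s=1.100000, p=2.300000:
  k1 = f(1.100000, 2.300000) = -3.110793
  k2 = f(1.165000, 2.097798) = -2.731381
  k3 = f(1.165000, 2.122460) = -2.774292
  k4 = f(1.230000, 1.939342) = -2.431966
  p ← 2.300000 + (0.13/6)·(k1 + 2k2 + 2k3 + k4) = 1.941328
p(1.23) ≈ 1.9413

1.9413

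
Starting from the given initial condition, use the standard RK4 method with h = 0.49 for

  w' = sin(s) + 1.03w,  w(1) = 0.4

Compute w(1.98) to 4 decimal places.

2.7039

RK4: k1 = f(s_n, w_n); k2 = f(s_n + h/2, w_n + (h/2)·k1); k3 = f(s_n + h/2, w_n + (h/2)·k2); k4 = f(s_n + h, w_n + h·k3); w_{n+1} = w_n + (h/6)·(k1 + 2k2 + 2k3 + k4).
s=1.000000, w=0.400000:
  k1 = f(1.000000, 0.400000) = 1.253471
  k2 = f(1.245000, 0.707100) = 1.675710
  k3 = f(1.245000, 0.810549) = 1.782261
  k4 = f(1.490000, 1.273308) = 2.308245
  w ← 0.400000 + (0.49/6)·(k1 + 2k2 + 2k3 + k4) = 1.255675
s=1.490000, w=1.255675:
  k1 = f(1.490000, 1.255675) = 2.290083
  k2 = f(1.735000, 1.816746) = 2.857797
  k3 = f(1.735000, 1.955836) = 3.001060
  k4 = f(1.980000, 2.726195) = 3.725418
  w ← 1.255675 + (0.49/6)·(k1 + 2k2 + 2k3 + k4) = 2.703888
w(1.98) ≈ 2.7039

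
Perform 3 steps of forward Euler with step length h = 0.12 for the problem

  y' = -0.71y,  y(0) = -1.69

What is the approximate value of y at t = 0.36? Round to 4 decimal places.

Euler: y_{n+1} = y_n + h·f(t_n, y_n).
t=0.000000, y=-1.690000: f=1.199900 → y ← -1.690000 + 0.12·1.199900 = -1.546012
t=0.120000, y=-1.546012: f=1.097669 → y ← -1.546012 + 0.12·1.097669 = -1.414292
t=0.240000, y=-1.414292: f=1.004147 → y ← -1.414292 + 0.12·1.004147 = -1.293794
y(0.36) ≈ -1.2938

-1.2938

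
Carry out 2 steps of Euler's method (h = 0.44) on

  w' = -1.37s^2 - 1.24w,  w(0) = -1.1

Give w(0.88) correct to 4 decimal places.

Euler: w_{n+1} = w_n + h·f(s_n, w_n).
s=0.000000, w=-1.100000: f=1.364000 → w ← -1.100000 + 0.44·1.364000 = -0.499840
s=0.440000, w=-0.499840: f=0.354570 → w ← -0.499840 + 0.44·0.354570 = -0.343829
w(0.88) ≈ -0.3438

-0.3438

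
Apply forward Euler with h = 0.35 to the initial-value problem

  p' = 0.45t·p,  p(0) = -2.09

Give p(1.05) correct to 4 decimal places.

-2.4483

Euler: p_{n+1} = p_n + h·f(t_n, p_n).
t=0.000000, p=-2.090000: f=0.000000 → p ← -2.090000 + 0.35·0.000000 = -2.090000
t=0.350000, p=-2.090000: f=-0.329175 → p ← -2.090000 + 0.35·(-0.329175) = -2.205211
t=0.700000, p=-2.205211: f=-0.694642 → p ← -2.205211 + 0.35·(-0.694642) = -2.448336
p(1.05) ≈ -2.4483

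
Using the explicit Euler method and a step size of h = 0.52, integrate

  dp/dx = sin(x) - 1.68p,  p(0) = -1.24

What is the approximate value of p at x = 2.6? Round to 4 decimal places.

Euler: p_{n+1} = p_n + h·f(x_n, p_n).
x=0.000000, p=-1.240000: f=2.083200 → p ← -1.240000 + 0.52·2.083200 = -0.156736
x=0.520000, p=-0.156736: f=0.760197 → p ← -0.156736 + 0.52·0.760197 = 0.238566
x=1.040000, p=0.238566: f=0.461613 → p ← 0.238566 + 0.52·0.461613 = 0.478605
x=1.560000, p=0.478605: f=0.195885 → p ← 0.478605 + 0.52·0.195885 = 0.580465
x=2.080000, p=0.580465: f=-0.102049 → p ← 0.580465 + 0.52·(-0.102049) = 0.527400
p(2.6) ≈ 0.5274

0.5274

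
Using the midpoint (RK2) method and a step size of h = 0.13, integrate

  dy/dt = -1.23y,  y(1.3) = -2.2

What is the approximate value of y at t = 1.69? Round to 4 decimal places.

Midpoint: k1 = f(t_n, y_n); k2 = f(t_n + h/2, y_n + (h/2)·k1); y_{n+1} = y_n + h·k2.
t=1.300000, y=-2.200000:
  k1 = f(1.300000, -2.200000) = 2.706000
  k2 = f(1.365000, -2.024110) = 2.489655
  y ← -2.200000 + 0.13·2.489655 = -1.876345
t=1.430000, y=-1.876345:
  k1 = f(1.430000, -1.876345) = 2.307904
  k2 = f(1.495000, -1.726331) = 2.123387
  y ← -1.876345 + 0.13·2.123387 = -1.600304
t=1.560000, y=-1.600304:
  k1 = f(1.560000, -1.600304) = 1.968375
  k2 = f(1.625000, -1.472360) = 1.811003
  y ← -1.600304 + 0.13·1.811003 = -1.364874
y(1.69) ≈ -1.3649

-1.3649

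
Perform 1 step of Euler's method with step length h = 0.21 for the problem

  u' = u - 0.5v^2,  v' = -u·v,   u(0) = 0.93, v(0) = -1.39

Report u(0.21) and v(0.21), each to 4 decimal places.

0.9224, -1.1185

Euler on (u,v): u_{n+1} = u_n + h·u', v_{n+1} = v_n + h·v'.
0.000000: (0.930000, -1.390000); f=(-0.036050, 1.292700) → (0.922430, -1.118533)
(u(0.21), v(0.21)) ≈ (0.9224, -1.1185)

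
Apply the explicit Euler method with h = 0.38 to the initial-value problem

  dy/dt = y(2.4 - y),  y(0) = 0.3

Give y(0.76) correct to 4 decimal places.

Euler: y_{n+1} = y_n + h·f(t_n, y_n).
t=0.000000, y=0.300000: f=0.630000 → y ← 0.300000 + 0.38·0.630000 = 0.539400
t=0.380000, y=0.539400: f=1.003608 → y ← 0.539400 + 0.38·1.003608 = 0.920771
y(0.76) ≈ 0.9208

0.9208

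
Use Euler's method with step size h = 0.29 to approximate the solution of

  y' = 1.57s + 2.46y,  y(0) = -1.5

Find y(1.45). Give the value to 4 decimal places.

-19.5043

Euler: y_{n+1} = y_n + h·f(s_n, y_n).
s=0.000000, y=-1.500000: f=-3.690000 → y ← -1.500000 + 0.29·(-3.690000) = -2.570100
s=0.290000, y=-2.570100: f=-5.867146 → y ← -2.570100 + 0.29·(-5.867146) = -4.271572
s=0.580000, y=-4.271572: f=-9.597468 → y ← -4.271572 + 0.29·(-9.597468) = -7.054838
s=0.870000, y=-7.054838: f=-15.989002 → y ← -7.054838 + 0.29·(-15.989002) = -11.691649
s=1.160000, y=-11.691649: f=-26.940255 → y ← -11.691649 + 0.29·(-26.940255) = -19.504323
y(1.45) ≈ -19.5043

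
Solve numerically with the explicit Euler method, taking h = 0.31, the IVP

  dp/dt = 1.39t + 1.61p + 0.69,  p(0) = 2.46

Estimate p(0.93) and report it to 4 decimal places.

9.7702

Euler: p_{n+1} = p_n + h·f(t_n, p_n).
t=0.000000, p=2.460000: f=4.650600 → p ← 2.460000 + 0.31·4.650600 = 3.901686
t=0.310000, p=3.901686: f=7.402614 → p ← 3.901686 + 0.31·7.402614 = 6.196496
t=0.620000, p=6.196496: f=11.528159 → p ← 6.196496 + 0.31·11.528159 = 9.770226
p(0.93) ≈ 9.7702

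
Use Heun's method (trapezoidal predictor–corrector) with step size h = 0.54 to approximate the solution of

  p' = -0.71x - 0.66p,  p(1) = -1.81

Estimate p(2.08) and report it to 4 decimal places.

-1.7897

Heun: k1 = f(x_n, p_n); k2 = f(x_n + h, p_n + h·k1); p_{n+1} = p_n + (h/2)·(k1 + k2).
x=1.000000, p=-1.810000:
  k1 = f(1.000000, -1.810000) = 0.484600
  k2 = f(1.540000, -1.548316) = -0.071511
  p ← -1.810000 + (0.54/2)·(0.484600 + (-0.071511)) = -1.698466
x=1.540000, p=-1.698466:
  k1 = f(1.540000, -1.698466) = 0.027588
  k2 = f(2.080000, -1.683569) = -0.365645
  p ← -1.698466 + (0.54/2)·(0.027588 + (-0.365645)) = -1.789741
p(2.08) ≈ -1.7897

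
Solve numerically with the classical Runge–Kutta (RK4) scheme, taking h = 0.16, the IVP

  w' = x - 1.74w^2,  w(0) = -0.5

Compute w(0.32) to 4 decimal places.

-0.6278

RK4: k1 = f(x_n, w_n); k2 = f(x_n + h/2, w_n + (h/2)·k1); k3 = f(x_n + h/2, w_n + (h/2)·k2); k4 = f(x_n + h, w_n + h·k3); w_{n+1} = w_n + (h/6)·(k1 + 2k2 + 2k3 + k4).
x=0.000000, w=-0.500000:
  k1 = f(0.000000, -0.500000) = -0.435000
  k2 = f(0.080000, -0.534800) = -0.417659
  k3 = f(0.080000, -0.533413) = -0.415081
  k4 = f(0.160000, -0.566413) = -0.398233
  w ← -0.500000 + (0.16/6)·(k1 + 2k2 + 2k3 + k4) = -0.566632
x=0.160000, w=-0.566632:
  k1 = f(0.160000, -0.566632) = -0.398666
  k2 = f(0.240000, -0.598526) = -0.383325
  k3 = f(0.240000, -0.597298) = -0.380772
  k4 = f(0.320000, -0.627556) = -0.365258
  w ← -0.566632 + (0.16/6)·(k1 + 2k2 + 2k3 + k4) = -0.627755
w(0.32) ≈ -0.6278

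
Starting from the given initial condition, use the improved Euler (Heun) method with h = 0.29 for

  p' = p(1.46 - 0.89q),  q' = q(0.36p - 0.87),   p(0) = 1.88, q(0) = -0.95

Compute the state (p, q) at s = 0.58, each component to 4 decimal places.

Heun on (p,q): k1 = f(s_n, state_n); k2 = f(s_n + h, state_n + h·k1); state_{n+1} = state_n + (h/2)·(k1 + k2).
0.000000: (1.880000, -0.950000)
  k1 = (4.334340, 0.183540)
  predictor → (3.136959, -0.896773)
  k2 = (7.083655, -0.232538)
  → (3.535609, -0.957105)
0.290000: (3.535609, -0.957105)
  k1 = (8.173704, -0.385540)
  predictor → (5.905983, -1.068911)
  k2 = (14.241281, -1.342717)
  → (6.785782, -1.207702)
(p(0.58), q(0.58)) ≈ (6.7858, -1.2077)

6.7858, -1.2077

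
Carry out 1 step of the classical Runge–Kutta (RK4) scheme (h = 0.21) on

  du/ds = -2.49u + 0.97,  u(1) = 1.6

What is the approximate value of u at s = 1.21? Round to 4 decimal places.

1.1075

RK4: k1 = f(s_n, u_n); k2 = f(s_n + h/2, u_n + (h/2)·k1); k3 = f(s_n + h/2, u_n + (h/2)·k2); k4 = f(s_n + h, u_n + h·k3); u_{n+1} = u_n + (h/6)·(k1 + 2k2 + 2k3 + k4).
s=1.000000, u=1.600000:
  k1 = f(1.000000, 1.600000) = -3.014000
  k2 = f(1.105000, 1.283530) = -2.225990
  k3 = f(1.105000, 1.366271) = -2.432015
  k4 = f(1.210000, 1.089277) = -1.742299
  u ← 1.600000 + (0.21/6)·(k1 + 2k2 + 2k3 + k4) = 1.107469
u(1.21) ≈ 1.1075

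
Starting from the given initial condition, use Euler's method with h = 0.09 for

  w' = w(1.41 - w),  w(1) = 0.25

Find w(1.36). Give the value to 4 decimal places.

Euler: w_{n+1} = w_n + h·f(t_n, w_n).
t=1.000000, w=0.250000: f=0.290000 → w ← 0.250000 + 0.09·0.290000 = 0.276100
t=1.090000, w=0.276100: f=0.313070 → w ← 0.276100 + 0.09·0.313070 = 0.304276
t=1.180000, w=0.304276: f=0.336446 → w ← 0.304276 + 0.09·0.336446 = 0.334556
t=1.270000, w=0.334556: f=0.359797 → w ← 0.334556 + 0.09·0.359797 = 0.366938
w(1.36) ≈ 0.3669

0.3669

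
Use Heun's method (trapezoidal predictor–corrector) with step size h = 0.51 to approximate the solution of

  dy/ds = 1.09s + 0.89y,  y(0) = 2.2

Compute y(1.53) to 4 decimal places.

Heun: k1 = f(s_n, y_n); k2 = f(s_n + h, y_n + h·k1); y_{n+1} = y_n + (h/2)·(k1 + k2).
s=0.000000, y=2.200000:
  k1 = f(0.000000, 2.200000) = 1.958000
  k2 = f(0.510000, 3.198580) = 3.402636
  y ← 2.200000 + (0.51/2)·(1.958000 + 3.402636) = 3.566962
s=0.510000, y=3.566962:
  k1 = f(0.510000, 3.566962) = 3.730496
  k2 = f(1.020000, 5.469515) = 5.979669
  y ← 3.566962 + (0.51/2)·(3.730496 + 5.979669) = 6.043054
s=1.020000, y=6.043054:
  k1 = f(1.020000, 6.043054) = 6.490118
  k2 = f(1.530000, 9.353015) = 9.991883
  y ← 6.043054 + (0.51/2)·(6.490118 + 9.991883) = 10.245965
y(1.53) ≈ 10.2460

10.2460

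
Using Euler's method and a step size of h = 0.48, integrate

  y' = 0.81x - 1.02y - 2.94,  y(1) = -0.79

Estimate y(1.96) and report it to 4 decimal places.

-1.5634

Euler: y_{n+1} = y_n + h·f(x_n, y_n).
x=1.000000, y=-0.790000: f=-1.324200 → y ← -0.790000 + 0.48·(-1.324200) = -1.425616
x=1.480000, y=-1.425616: f=-0.287072 → y ← -1.425616 + 0.48·(-0.287072) = -1.563410
y(1.96) ≈ -1.5634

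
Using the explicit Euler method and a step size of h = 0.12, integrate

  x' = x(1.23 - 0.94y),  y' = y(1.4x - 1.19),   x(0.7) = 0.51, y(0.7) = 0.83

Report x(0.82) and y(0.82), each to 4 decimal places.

Euler on (x,y): x_{n+1} = x_n + h·x', y_{n+1} = y_n + h·y'.
0.700000: (0.510000, 0.830000); f=(0.229398, -0.395080) → (0.537528, 0.782590)
(x(0.82), y(0.82)) ≈ (0.5375, 0.7826)

0.5375, 0.7826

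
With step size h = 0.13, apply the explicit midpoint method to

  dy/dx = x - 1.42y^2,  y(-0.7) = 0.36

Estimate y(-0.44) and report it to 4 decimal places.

Midpoint: k1 = f(x_n, y_n); k2 = f(x_n + h/2, y_n + (h/2)·k1); y_{n+1} = y_n + h·k2.
x=-0.700000, y=0.360000:
  k1 = f(-0.700000, 0.360000) = -0.884032
  k2 = f(-0.635000, 0.302538) = -0.764971
  y ← 0.360000 + 0.13·(-0.764971) = 0.260554
x=-0.570000, y=0.260554:
  k1 = f(-0.570000, 0.260554) = -0.666401
  k2 = f(-0.505000, 0.217238) = -0.572013
  y ← 0.260554 + 0.13·(-0.572013) = 0.186192
y(-0.44) ≈ 0.1862

0.1862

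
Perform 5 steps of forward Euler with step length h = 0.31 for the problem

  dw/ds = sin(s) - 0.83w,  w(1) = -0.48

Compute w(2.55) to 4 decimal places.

Euler: w_{n+1} = w_n + h·f(s_n, w_n).
s=1.000000, w=-0.480000: f=1.239871 → w ← -0.480000 + 0.31·1.239871 = -0.095640
s=1.310000, w=-0.095640: f=1.045566 → w ← -0.095640 + 0.31·1.045566 = 0.228486
s=1.620000, w=0.228486: f=0.809147 → w ← 0.228486 + 0.31·0.809147 = 0.479321
s=1.930000, w=0.479321: f=0.538341 → w ← 0.479321 + 0.31·0.538341 = 0.646207
s=2.240000, w=0.646207: f=0.247964 → w ← 0.646207 + 0.31·0.247964 = 0.723076
w(2.55) ≈ 0.7231

0.7231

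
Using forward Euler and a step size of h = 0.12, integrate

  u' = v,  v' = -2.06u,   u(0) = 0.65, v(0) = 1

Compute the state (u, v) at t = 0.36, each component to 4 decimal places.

0.9486, 0.4337

Euler on (u,v): u_{n+1} = u_n + h·u', v_{n+1} = v_n + h·v'.
0.000000: (0.650000, 1.000000); f=(1.000000, -1.339000) → (0.770000, 0.839320)
0.120000: (0.770000, 0.839320); f=(0.839320, -1.586200) → (0.870718, 0.648976)
0.240000: (0.870718, 0.648976); f=(0.648976, -1.793680) → (0.948596, 0.433734)
(u(0.36), v(0.36)) ≈ (0.9486, 0.4337)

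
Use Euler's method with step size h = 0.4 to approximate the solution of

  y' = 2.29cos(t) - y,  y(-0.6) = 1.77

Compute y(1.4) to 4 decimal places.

1.7012

Euler: y_{n+1} = y_n + h·f(t_n, y_n).
t=-0.600000, y=1.770000: f=0.120019 → y ← 1.770000 + 0.4·0.120019 = 1.818007
t=-0.200000, y=1.818007: f=0.426345 → y ← 1.818007 + 0.4·0.426345 = 1.988545
t=0.200000, y=1.988545: f=0.255807 → y ← 1.988545 + 0.4·0.255807 = 2.090868
t=0.600000, y=2.090868: f=-0.200850 → y ← 2.090868 + 0.4·(-0.200850) = 2.010528
t=1.000000, y=2.010528: f=-0.773236 → y ← 2.010528 + 0.4·(-0.773236) = 1.701234
y(1.4) ≈ 1.7012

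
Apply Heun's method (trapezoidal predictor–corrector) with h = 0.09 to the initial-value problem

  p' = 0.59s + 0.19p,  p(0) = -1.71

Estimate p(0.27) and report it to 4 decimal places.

-1.7782

Heun: k1 = f(s_n, p_n); k2 = f(s_n + h, p_n + h·k1); p_{n+1} = p_n + (h/2)·(k1 + k2).
s=0.000000, p=-1.710000:
  k1 = f(0.000000, -1.710000) = -0.324900
  k2 = f(0.090000, -1.739241) = -0.277356
  p ← -1.710000 + (0.09/2)·(-0.324900 + (-0.277356)) = -1.737102
s=0.090000, p=-1.737102:
  k1 = f(0.090000, -1.737102) = -0.276949
  k2 = f(0.180000, -1.762027) = -0.228585
  p ← -1.737102 + (0.09/2)·(-0.276949 + (-0.228585)) = -1.759851
s=0.180000, p=-1.759851:
  k1 = f(0.180000, -1.759851) = -0.228172
  k2 = f(0.270000, -1.780386) = -0.178973
  p ← -1.759851 + (0.09/2)·(-0.228172 + (-0.178973)) = -1.778172
p(0.27) ≈ -1.7782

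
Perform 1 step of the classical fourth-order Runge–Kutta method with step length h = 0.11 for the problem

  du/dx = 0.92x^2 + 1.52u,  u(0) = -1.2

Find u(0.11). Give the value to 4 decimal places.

RK4: k1 = f(x_n, u_n); k2 = f(x_n + h/2, u_n + (h/2)·k1); k3 = f(x_n + h/2, u_n + (h/2)·k2); k4 = f(x_n + h, u_n + h·k3); u_{n+1} = u_n + (h/6)·(k1 + 2k2 + 2k3 + k4).
x=0.000000, u=-1.200000:
  k1 = f(0.000000, -1.200000) = -1.824000
  k2 = f(0.055000, -1.300320) = -1.973703
  k3 = f(0.055000, -1.308554) = -1.986219
  k4 = f(0.110000, -1.418484) = -2.144964
  u ← -1.200000 + (0.11/6)·(k1 + 2k2 + 2k3 + k4) = -1.417961
u(0.11) ≈ -1.4180

-1.4180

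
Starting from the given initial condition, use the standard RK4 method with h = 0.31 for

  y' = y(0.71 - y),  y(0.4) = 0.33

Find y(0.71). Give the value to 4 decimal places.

0.3690

RK4: k1 = f(x_n, y_n); k2 = f(x_n + h/2, y_n + (h/2)·k1); k3 = f(x_n + h/2, y_n + (h/2)·k2); k4 = f(x_n + h, y_n + h·k3); y_{n+1} = y_n + (h/6)·(k1 + 2k2 + 2k3 + k4).
x=0.400000, y=0.330000:
  k1 = f(0.400000, 0.330000) = 0.125400
  k2 = f(0.555000, 0.349437) = 0.125994
  k3 = f(0.555000, 0.349529) = 0.125995
  k4 = f(0.710000, 0.369058) = 0.125827
  y ← 0.330000 + (0.31/6)·(k1 + 2k2 + 2k3 + k4) = 0.369019
y(0.71) ≈ 0.3690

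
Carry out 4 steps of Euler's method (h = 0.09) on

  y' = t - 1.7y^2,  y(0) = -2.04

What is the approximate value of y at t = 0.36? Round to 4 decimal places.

-11.2502

Euler: y_{n+1} = y_n + h·f(t_n, y_n).
t=0.000000, y=-2.040000: f=-7.074720 → y ← -2.040000 + 0.09·(-7.074720) = -2.676725
t=0.090000, y=-2.676725: f=-12.090255 → y ← -2.676725 + 0.09·(-12.090255) = -3.764848
t=0.180000, y=-3.764848: f=-23.915933 → y ← -3.764848 + 0.09·(-23.915933) = -5.917282
t=0.270000, y=-5.917282: f=-59.254179 → y ← -5.917282 + 0.09·(-59.254179) = -11.250158
y(0.36) ≈ -11.2502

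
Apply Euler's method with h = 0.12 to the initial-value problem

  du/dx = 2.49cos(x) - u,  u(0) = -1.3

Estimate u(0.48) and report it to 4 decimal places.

Euler: u_{n+1} = u_n + h·f(x_n, u_n).
x=0.000000, u=-1.300000: f=3.790000 → u ← -1.300000 + 0.12·3.790000 = -0.845200
x=0.120000, u=-0.845200: f=3.317294 → u ← -0.845200 + 0.12·3.317294 = -0.447125
x=0.240000, u=-0.447125: f=2.865756 → u ← -0.447125 + 0.12·2.865756 = -0.103234
x=0.360000, u=-0.103234: f=2.433617 → u ← -0.103234 + 0.12·2.433617 = 0.188800
u(0.48) ≈ 0.1888

0.1888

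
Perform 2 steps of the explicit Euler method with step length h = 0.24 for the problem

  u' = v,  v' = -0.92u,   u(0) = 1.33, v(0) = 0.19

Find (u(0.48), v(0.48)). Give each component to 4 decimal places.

Euler on (u,v): u_{n+1} = u_n + h·u', v_{n+1} = v_n + h·v'.
0.000000: (1.330000, 0.190000); f=(0.190000, -1.223600) → (1.375600, -0.103664)
0.240000: (1.375600, -0.103664); f=(-0.103664, -1.265552) → (1.350721, -0.407396)
(u(0.48), v(0.48)) ≈ (1.3507, -0.4074)

1.3507, -0.4074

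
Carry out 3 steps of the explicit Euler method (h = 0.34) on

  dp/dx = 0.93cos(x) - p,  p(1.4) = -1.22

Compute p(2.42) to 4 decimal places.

Euler: p_{n+1} = p_n + h·f(x_n, p_n).
x=1.400000, p=-1.220000: f=1.378069 → p ← -1.220000 + 0.34·1.378069 = -0.751456
x=1.740000, p=-0.751456: f=0.594847 → p ← -0.751456 + 0.34·0.594847 = -0.549208
x=2.080000, p=-0.549208: f=0.095850 → p ← -0.549208 + 0.34·0.095850 = -0.516619
p(2.42) ≈ -0.5166

-0.5166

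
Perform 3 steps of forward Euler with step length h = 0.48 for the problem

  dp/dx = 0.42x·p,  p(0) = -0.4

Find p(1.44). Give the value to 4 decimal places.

-0.5236

Euler: p_{n+1} = p_n + h·f(x_n, p_n).
x=0.000000, p=-0.400000: f=0.000000 → p ← -0.400000 + 0.48·0.000000 = -0.400000
x=0.480000, p=-0.400000: f=-0.080640 → p ← -0.400000 + 0.48·(-0.080640) = -0.438707
x=0.960000, p=-0.438707: f=-0.176887 → p ← -0.438707 + 0.48·(-0.176887) = -0.523613
p(1.44) ≈ -0.5236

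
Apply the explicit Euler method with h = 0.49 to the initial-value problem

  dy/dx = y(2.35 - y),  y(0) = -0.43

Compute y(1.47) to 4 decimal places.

-9.3377

Euler: y_{n+1} = y_n + h·f(x_n, y_n).
x=0.000000, y=-0.430000: f=-1.195400 → y ← -0.430000 + 0.49·(-1.195400) = -1.015746
x=0.490000, y=-1.015746: f=-3.418743 → y ← -1.015746 + 0.49·(-3.418743) = -2.690930
x=0.980000, y=-2.690930: f=-13.564790 → y ← -2.690930 + 0.49·(-13.564790) = -9.337677
y(1.47) ≈ -9.3377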